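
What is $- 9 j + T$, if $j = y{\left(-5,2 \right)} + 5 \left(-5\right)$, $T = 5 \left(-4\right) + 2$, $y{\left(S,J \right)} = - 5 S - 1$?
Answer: $-9$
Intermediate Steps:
$y{\left(S,J \right)} = -1 - 5 S$
$T = -18$ ($T = -20 + 2 = -18$)
$j = -1$ ($j = \left(-1 - -25\right) + 5 \left(-5\right) = \left(-1 + 25\right) - 25 = 24 - 25 = -1$)
$- 9 j + T = \left(-9\right) \left(-1\right) - 18 = 9 - 18 = -9$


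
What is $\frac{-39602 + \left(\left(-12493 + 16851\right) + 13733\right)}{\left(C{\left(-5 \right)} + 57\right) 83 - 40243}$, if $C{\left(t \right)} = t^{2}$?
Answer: $\frac{21511}{33437} \approx 0.64333$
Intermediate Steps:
$\frac{-39602 + \left(\left(-12493 + 16851\right) + 13733\right)}{\left(C{\left(-5 \right)} + 57\right) 83 - 40243} = \frac{-39602 + \left(\left(-12493 + 16851\right) + 13733\right)}{\left(\left(-5\right)^{2} + 57\right) 83 - 40243} = \frac{-39602 + \left(4358 + 13733\right)}{\left(25 + 57\right) 83 - 40243} = \frac{-39602 + 18091}{82 \cdot 83 - 40243} = - \frac{21511}{6806 - 40243} = - \frac{21511}{-33437} = \left(-21511\right) \left(- \frac{1}{33437}\right) = \frac{21511}{33437}$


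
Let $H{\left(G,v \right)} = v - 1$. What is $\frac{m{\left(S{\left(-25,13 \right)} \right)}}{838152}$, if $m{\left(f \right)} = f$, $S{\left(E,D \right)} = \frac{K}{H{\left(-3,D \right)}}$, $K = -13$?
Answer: $- \frac{13}{10057824} \approx -1.2925 \cdot 10^{-6}$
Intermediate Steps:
$H{\left(G,v \right)} = -1 + v$
$S{\left(E,D \right)} = - \frac{13}{-1 + D}$
$\frac{m{\left(S{\left(-25,13 \right)} \right)}}{838152} = \frac{\left(-13\right) \frac{1}{-1 + 13}}{838152} = - \frac{13}{12} \cdot \frac{1}{838152} = \left(-13\right) \frac{1}{12} \cdot \frac{1}{838152} = \left(- \frac{13}{12}\right) \frac{1}{838152} = - \frac{13}{10057824}$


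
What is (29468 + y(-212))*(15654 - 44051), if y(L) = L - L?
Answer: -836802796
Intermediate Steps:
y(L) = 0
(29468 + y(-212))*(15654 - 44051) = (29468 + 0)*(15654 - 44051) = 29468*(-28397) = -836802796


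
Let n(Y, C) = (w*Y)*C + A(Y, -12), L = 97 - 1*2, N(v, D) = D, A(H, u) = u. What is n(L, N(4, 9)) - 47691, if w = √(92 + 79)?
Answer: -47703 + 2565*√19 ≈ -36522.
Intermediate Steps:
w = 3*√19 (w = √171 = 3*√19 ≈ 13.077)
L = 95 (L = 97 - 2 = 95)
n(Y, C) = -12 + 3*C*Y*√19 (n(Y, C) = ((3*√19)*Y)*C - 12 = (3*Y*√19)*C - 12 = 3*C*Y*√19 - 12 = -12 + 3*C*Y*√19)
n(L, N(4, 9)) - 47691 = (-12 + 3*9*95*√19) - 47691 = (-12 + 2565*√19) - 47691 = -47703 + 2565*√19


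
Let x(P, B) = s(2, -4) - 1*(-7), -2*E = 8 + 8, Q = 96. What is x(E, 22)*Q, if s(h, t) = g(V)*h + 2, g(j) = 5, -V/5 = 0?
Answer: 1824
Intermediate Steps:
V = 0 (V = -5*0 = 0)
s(h, t) = 2 + 5*h (s(h, t) = 5*h + 2 = 2 + 5*h)
E = -8 (E = -(8 + 8)/2 = -½*16 = -8)
x(P, B) = 19 (x(P, B) = (2 + 5*2) - 1*(-7) = (2 + 10) + 7 = 12 + 7 = 19)
x(E, 22)*Q = 19*96 = 1824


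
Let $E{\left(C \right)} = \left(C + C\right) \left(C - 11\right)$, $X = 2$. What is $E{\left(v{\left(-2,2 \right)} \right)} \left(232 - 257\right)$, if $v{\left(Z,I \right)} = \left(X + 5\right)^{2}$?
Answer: $-93100$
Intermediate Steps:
$v{\left(Z,I \right)} = 49$ ($v{\left(Z,I \right)} = \left(2 + 5\right)^{2} = 7^{2} = 49$)
$E{\left(C \right)} = 2 C \left(-11 + C\right)$
$E{\left(v{\left(-2,2 \right)} \right)} \left(232 - 257\right) = 2 \cdot 49 \left(-11 + 49\right) \left(232 - 257\right) = 2 \cdot 49 \cdot 38 \left(-25\right) = 3724 \left(-25\right) = -93100$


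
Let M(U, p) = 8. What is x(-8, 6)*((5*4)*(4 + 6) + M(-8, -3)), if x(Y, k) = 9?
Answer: 1872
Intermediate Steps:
x(-8, 6)*((5*4)*(4 + 6) + M(-8, -3)) = 9*((5*4)*(4 + 6) + 8) = 9*(20*10 + 8) = 9*(200 + 8) = 9*208 = 1872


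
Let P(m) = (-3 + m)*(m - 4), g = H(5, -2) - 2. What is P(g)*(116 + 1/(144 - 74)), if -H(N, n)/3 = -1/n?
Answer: 316719/56 ≈ 5655.7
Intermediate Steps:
H(N, n) = 3/n (H(N, n) = -(-3)/n = 3/n)
g = -7/2 (g = 3/(-2) - 2 = 3*(-1/2) - 2 = -3/2 - 2 = -7/2 ≈ -3.5000)
P(m) = (-4 + m)*(-3 + m) (P(m) = (-3 + m)*(-4 + m) = (-4 + m)*(-3 + m))
P(g)*(116 + 1/(144 - 74)) = (12 + (-7/2)**2 - 7*(-7/2))*(116 + 1/(144 - 74)) = (12 + 49/4 + 49/2)*(116 + 1/70) = 195*(116 + 1/70)/4 = (195/4)*(8121/70) = 316719/56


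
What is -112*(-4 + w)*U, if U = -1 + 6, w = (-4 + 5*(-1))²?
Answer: -43120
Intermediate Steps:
w = 81 (w = (-4 - 5)² = (-9)² = 81)
U = 5
-112*(-4 + w)*U = -112*(-4 + 81)*5 = -8624*5 = -112*385 = -43120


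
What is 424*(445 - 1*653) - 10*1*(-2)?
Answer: -88172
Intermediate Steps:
424*(445 - 1*653) - 10*1*(-2) = 424*(445 - 653) - 10*(-2) = 424*(-208) + 20 = -88192 + 20 = -88172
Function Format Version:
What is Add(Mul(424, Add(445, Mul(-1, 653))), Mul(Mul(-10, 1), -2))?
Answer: -88172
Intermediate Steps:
Add(Mul(424, Add(445, Mul(-1, 653))), Mul(Mul(-10, 1), -2)) = Add(Mul(424, Add(445, -653)), Mul(-10, -2)) = Add(Mul(424, -208), 20) = Add(-88192, 20) = -88172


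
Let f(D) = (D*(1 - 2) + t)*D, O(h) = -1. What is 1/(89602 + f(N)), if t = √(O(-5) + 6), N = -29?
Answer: 88761/7878510916 + 29*√5/7878510916 ≈ 1.1274e-5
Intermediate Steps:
t = √5 (t = √(-1 + 6) = √5 ≈ 2.2361)
f(D) = D*(√5 - D) (f(D) = (D*(1 - 2) + √5)*D = (D*(-1) + √5)*D = (-D + √5)*D = (√5 - D)*D = D*(√5 - D))
1/(89602 + f(N)) = 1/(89602 - 29*(√5 - 1*(-29))) = 1/(89602 - 29*(√5 + 29)) = 1/(89602 - 29*(29 + √5)) = 1/(89602 + (-841 - 29*√5)) = 1/(88761 - 29*√5)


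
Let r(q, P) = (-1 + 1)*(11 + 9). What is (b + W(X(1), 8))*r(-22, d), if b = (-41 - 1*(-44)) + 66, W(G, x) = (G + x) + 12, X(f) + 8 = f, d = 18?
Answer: 0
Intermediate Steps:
r(q, P) = 0 (r(q, P) = 0*20 = 0)
X(f) = -8 + f
W(G, x) = 12 + G + x
b = 69 (b = (-41 + 44) + 66 = 3 + 66 = 69)
(b + W(X(1), 8))*r(-22, d) = (69 + (12 + (-8 + 1) + 8))*0 = (69 + (12 - 7 + 8))*0 = (69 + 13)*0 = 82*0 = 0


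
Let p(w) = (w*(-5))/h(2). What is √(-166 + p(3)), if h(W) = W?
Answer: I*√694/2 ≈ 13.172*I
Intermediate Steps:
p(w) = -5*w/2 (p(w) = (w*(-5))/2 = -5*w*(½) = -5*w/2)
√(-166 + p(3)) = √(-166 - 5/2*3) = √(-166 - 15/2) = √(-347/2) = I*√694/2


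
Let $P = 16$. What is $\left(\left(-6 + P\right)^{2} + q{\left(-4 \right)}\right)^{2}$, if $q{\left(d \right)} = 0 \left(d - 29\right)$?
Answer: $10000$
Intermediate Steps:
$q{\left(d \right)} = 0$ ($q{\left(d \right)} = 0 \left(-29 + d\right) = 0$)
$\left(\left(-6 + P\right)^{2} + q{\left(-4 \right)}\right)^{2} = \left(\left(-6 + 16\right)^{2} + 0\right)^{2} = \left(10^{2} + 0\right)^{2} = \left(100 + 0\right)^{2} = 100^{2} = 10000$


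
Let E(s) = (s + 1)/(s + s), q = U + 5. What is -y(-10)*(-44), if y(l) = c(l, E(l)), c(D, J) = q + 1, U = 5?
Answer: 484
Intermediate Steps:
q = 10 (q = 5 + 5 = 10)
E(s) = (1 + s)/(2*s) (E(s) = (1 + s)/((2*s)) = (1 + s)*(1/(2*s)) = (1 + s)/(2*s))
c(D, J) = 11 (c(D, J) = 10 + 1 = 11)
y(l) = 11
-y(-10)*(-44) = -1*11*(-44) = -11*(-44) = 484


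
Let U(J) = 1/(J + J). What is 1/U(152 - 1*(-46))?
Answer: 396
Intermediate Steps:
U(J) = 1/(2*J)
1/U(152 - 1*(-46)) = 1/(1/(2*(152 - 1*(-46)))) = 1/(1/(2*(152 + 46))) = 1/((½)/198) = 1/((½)*(1/198)) = 1/(1/396) = 396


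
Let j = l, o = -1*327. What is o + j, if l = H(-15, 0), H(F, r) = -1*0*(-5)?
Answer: -327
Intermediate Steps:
H(F, r) = 0 (H(F, r) = 0*(-5) = 0)
l = 0
o = -327
j = 0
o + j = -327 + 0 = -327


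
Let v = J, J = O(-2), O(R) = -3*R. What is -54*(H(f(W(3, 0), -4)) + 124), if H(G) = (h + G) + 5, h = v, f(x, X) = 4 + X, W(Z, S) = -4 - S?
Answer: -7290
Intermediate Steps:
J = 6 (J = -3*(-2) = 6)
v = 6
h = 6
H(G) = 11 + G (H(G) = (6 + G) + 5 = 11 + G)
-54*(H(f(W(3, 0), -4)) + 124) = -54*((11 + (4 - 4)) + 124) = -54*((11 + 0) + 124) = -54*(11 + 124) = -54*135 = -7290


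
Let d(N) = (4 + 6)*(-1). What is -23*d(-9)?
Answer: 230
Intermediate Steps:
d(N) = -10 (d(N) = 10*(-1) = -10)
-23*d(-9) = -23*(-10) = 230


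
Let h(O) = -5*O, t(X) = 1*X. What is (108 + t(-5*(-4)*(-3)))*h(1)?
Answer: -240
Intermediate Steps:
t(X) = X
(108 + t(-5*(-4)*(-3)))*h(1) = (108 - 5*(-4)*(-3))*(-5*1) = (108 + 20*(-3))*(-5) = (108 - 60)*(-5) = 48*(-5) = -240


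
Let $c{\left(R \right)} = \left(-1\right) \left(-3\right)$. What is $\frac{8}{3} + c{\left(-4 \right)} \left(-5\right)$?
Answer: $- \frac{37}{3} \approx -12.333$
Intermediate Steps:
$c{\left(R \right)} = 3$
$\frac{8}{3} + c{\left(-4 \right)} \left(-5\right) = \frac{8}{3} + 3 \left(-5\right) = 8 \cdot \frac{1}{3} - 15 = \frac{8}{3} - 15 = - \frac{37}{3}$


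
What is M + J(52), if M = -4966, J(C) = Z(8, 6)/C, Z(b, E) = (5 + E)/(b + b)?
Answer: -4131701/832 ≈ -4966.0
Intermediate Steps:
Z(b, E) = (5 + E)/(2*b) (Z(b, E) = (5 + E)/((2*b)) = (5 + E)*(1/(2*b)) = (5 + E)/(2*b))
J(C) = 11/(16*C) (J(C) = ((½)*(5 + 6)/8)/C = ((½)*(⅛)*11)/C = 11/(16*C))
M + J(52) = -4966 + (11/16)/52 = -4966 + (11/16)*(1/52) = -4966 + 11/832 = -4131701/832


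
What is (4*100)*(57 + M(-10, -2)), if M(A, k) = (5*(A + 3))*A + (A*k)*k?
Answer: 146800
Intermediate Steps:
M(A, k) = A*k² + A*(15 + 5*A) (M(A, k) = (5*(3 + A))*A + A*k² = (15 + 5*A)*A + A*k² = A*(15 + 5*A) + A*k² = A*k² + A*(15 + 5*A))
(4*100)*(57 + M(-10, -2)) = (4*100)*(57 - 10*(15 + (-2)² + 5*(-10))) = 400*(57 - 10*(15 + 4 - 50)) = 400*(57 - 10*(-31)) = 400*(57 + 310) = 400*367 = 146800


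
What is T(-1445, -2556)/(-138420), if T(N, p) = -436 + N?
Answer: 209/15380 ≈ 0.013589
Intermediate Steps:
T(-1445, -2556)/(-138420) = (-436 - 1445)/(-138420) = -1881*(-1/138420) = 209/15380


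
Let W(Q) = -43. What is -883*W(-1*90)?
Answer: 37969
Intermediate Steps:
-883*W(-1*90) = -883*(-43) = 37969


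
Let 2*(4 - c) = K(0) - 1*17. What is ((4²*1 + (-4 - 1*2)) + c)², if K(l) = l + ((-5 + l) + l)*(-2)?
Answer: 1225/4 ≈ 306.25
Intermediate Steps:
K(l) = 10 - 3*l (K(l) = l + (-5 + 2*l)*(-2) = l + (10 - 4*l) = 10 - 3*l)
c = 15/2 (c = 4 - ((10 - 3*0) - 1*17)/2 = 4 - ((10 + 0) - 17)/2 = 4 - (10 - 17)/2 = 4 - ½*(-7) = 4 + 7/2 = 15/2 ≈ 7.5000)
((4²*1 + (-4 - 1*2)) + c)² = ((4²*1 + (-4 - 1*2)) + 15/2)² = ((16*1 + (-4 - 2)) + 15/2)² = ((16 - 6) + 15/2)² = (10 + 15/2)² = (35/2)² = 1225/4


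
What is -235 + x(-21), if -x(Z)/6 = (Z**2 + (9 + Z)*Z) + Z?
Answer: -4267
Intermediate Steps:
x(Z) = -6*Z - 6*Z**2 - 6*Z*(9 + Z) (x(Z) = -6*((Z**2 + (9 + Z)*Z) + Z) = -6*((Z**2 + Z*(9 + Z)) + Z) = -6*(Z + Z**2 + Z*(9 + Z)) = -6*Z - 6*Z**2 - 6*Z*(9 + Z))
-235 + x(-21) = -235 - 12*(-21)*(5 - 21) = -235 - 12*(-21)*(-16) = -235 - 4032 = -4267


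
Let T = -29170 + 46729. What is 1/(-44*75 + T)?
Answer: 1/14259 ≈ 7.0131e-5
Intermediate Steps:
T = 17559
1/(-44*75 + T) = 1/(-44*75 + 17559) = 1/(-3300 + 17559) = 1/14259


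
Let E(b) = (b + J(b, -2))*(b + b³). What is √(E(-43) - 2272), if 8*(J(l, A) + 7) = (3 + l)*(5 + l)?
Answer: 2*I*√2784818 ≈ 3337.6*I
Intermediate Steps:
J(l, A) = -7 + (3 + l)*(5 + l)/8 (J(l, A) = -7 + ((3 + l)*(5 + l))/8 = -7 + (3 + l)*(5 + l)/8)
E(b) = (b + b³)*(-41/8 + 2*b + b²/8) (E(b) = (b + (-41/8 + b + b²/8))*(b + b³) = (-41/8 + 2*b + b²/8)*(b + b³) = (b + b³)*(-41/8 + 2*b + b²/8))
√(E(-43) - 2272) = √((⅛)*(-43)*(-41 + (-43)⁴ - 40*(-43)² + 16*(-43) + 16*(-43)³) - 2272) = √((⅛)*(-43)*(-41 + 3418801 - 40*1849 - 688 + 16*(-79507)) - 2272) = √((⅛)*(-43)*(-41 + 3418801 - 73960 - 688 - 1272112) - 2272) = √((⅛)*(-43)*2072000 - 2272) = √(-11137000 - 2272) = √(-11139272) = 2*I*√2784818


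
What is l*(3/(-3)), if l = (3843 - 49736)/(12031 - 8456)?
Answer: 45893/3575 ≈ 12.837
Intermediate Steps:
l = -45893/3575 ≈ -12.837
l*(3/(-3)) = -137679/(3575*(-3)) = -137679*(-1)/(3575*3) = -45893/3575*(-1) = 45893/3575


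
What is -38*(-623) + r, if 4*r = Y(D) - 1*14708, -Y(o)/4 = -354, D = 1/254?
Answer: 20351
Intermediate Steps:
D = 1/254 ≈ 0.0039370
Y(o) = 1416 (Y(o) = -4*(-354) = 1416)
r = -3323 (r = (1416 - 1*14708)/4 = (1416 - 14708)/4 = (1/4)*(-13292) = -3323)
-38*(-623) + r = -38*(-623) - 3323 = 23674 - 3323 = 20351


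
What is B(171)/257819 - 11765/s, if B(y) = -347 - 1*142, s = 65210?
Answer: -613025645/3362475398 ≈ -0.18231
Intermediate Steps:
B(y) = -489 (B(y) = -347 - 142 = -489)
B(171)/257819 - 11765/s = -489/257819 - 11765/65210 = -489*1/257819 - 11765*1/65210 = -489/257819 - 2353/13042 = -613025645/3362475398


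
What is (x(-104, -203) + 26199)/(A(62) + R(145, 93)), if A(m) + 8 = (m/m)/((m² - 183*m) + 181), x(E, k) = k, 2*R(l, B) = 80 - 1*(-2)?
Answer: 47579179/60398 ≈ 787.76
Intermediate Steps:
R(l, B) = 41 (R(l, B) = (80 - 1*(-2))/2 = (80 + 2)/2 = (½)*82 = 41)
A(m) = -8 + 1/(181 + m² - 183*m) (A(m) = -8 + (m/m)/((m² - 183*m) + 181) = -8 + 1/(181 + m² - 183*m))
(x(-104, -203) + 26199)/(A(62) + R(145, 93)) = (-203 + 26199)/((-1447 - 8*62² + 1464*62)/(181 + 62² - 183*62) + 41) = 25996/((-1447 - 8*3844 + 90768)/(181 + 3844 - 11346) + 41) = 25996/((-1447 - 30752 + 90768)/(-7321) + 41) = 25996/(-1/7321*58569 + 41) = 25996/(-58569/7321 + 41) = 25996/(241592/7321) = 25996*(7321/241592) = 47579179/60398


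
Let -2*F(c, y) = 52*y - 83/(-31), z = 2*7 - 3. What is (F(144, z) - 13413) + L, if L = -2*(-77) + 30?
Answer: -838013/62 ≈ -13516.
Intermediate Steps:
z = 11 (z = 14 - 3 = 11)
F(c, y) = -83/62 - 26*y (F(c, y) = -(52*y - 83/(-31))/2 = -(52*y - 83*(-1/31))/2 = -(52*y + 83/31)/2 = -(83/31 + 52*y)/2 = -83/62 - 26*y)
L = 184 (L = 154 + 30 = 184)
(F(144, z) - 13413) + L = ((-83/62 - 26*11) - 13413) + 184 = ((-83/62 - 286) - 13413) + 184 = (-17815/62 - 13413) + 184 = -849421/62 + 184 = -838013/62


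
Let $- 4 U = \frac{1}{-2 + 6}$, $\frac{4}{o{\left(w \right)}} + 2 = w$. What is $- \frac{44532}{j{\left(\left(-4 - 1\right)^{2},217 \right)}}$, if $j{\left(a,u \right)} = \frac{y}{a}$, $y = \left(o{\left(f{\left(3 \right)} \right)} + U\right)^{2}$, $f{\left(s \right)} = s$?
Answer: $- \frac{31667200}{441} \approx -71808.0$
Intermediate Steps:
$o{\left(w \right)} = \frac{4}{-2 + w}$
$U = - \frac{1}{16}$ ($U = - \frac{1}{4 \left(-2 + 6\right)} = - \frac{1}{4 \cdot 4} = \left(- \frac{1}{4}\right) \frac{1}{4} = - \frac{1}{16} \approx -0.0625$)
$y = \frac{3969}{256}$ ($y = \left(\frac{4}{-2 + 3} - \frac{1}{16}\right)^{2} = \left(\frac{4}{1} - \frac{1}{16}\right)^{2} = \left(4 \cdot 1 - \frac{1}{16}\right)^{2} = \left(4 - \frac{1}{16}\right)^{2} = \left(\frac{63}{16}\right)^{2} = \frac{3969}{256} \approx 15.504$)
$j{\left(a,u \right)} = \frac{3969}{256 a}$
$- \frac{44532}{j{\left(\left(-4 - 1\right)^{2},217 \right)}} = - \frac{44532}{\frac{3969}{256} \frac{1}{\left(-4 - 1\right)^{2}}} = - \frac{44532}{\frac{3969}{256} \frac{1}{\left(-5\right)^{2}}} = - \frac{44532}{\frac{3969}{256} \cdot \frac{1}{25}} = - \frac{44532}{\frac{3969}{6400}} = \left(-44532\right) \frac{6400}{3969} = - \frac{31667200}{441}$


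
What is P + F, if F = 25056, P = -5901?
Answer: 19155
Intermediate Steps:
P + F = -5901 + 25056 = 19155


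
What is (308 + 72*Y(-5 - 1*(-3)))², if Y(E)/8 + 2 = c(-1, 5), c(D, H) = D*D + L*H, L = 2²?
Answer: 126607504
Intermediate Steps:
L = 4
c(D, H) = D² + 4*H (c(D, H) = D*D + 4*H = D² + 4*H)
Y(E) = 152 (Y(E) = -16 + 8*((-1)² + 4*5) = -16 + 8*(1 + 20) = -16 + 8*21 = -16 + 168 = 152)
(308 + 72*Y(-5 - 1*(-3)))² = (308 + 72*152)² = (308 + 10944)² = 11252² = 126607504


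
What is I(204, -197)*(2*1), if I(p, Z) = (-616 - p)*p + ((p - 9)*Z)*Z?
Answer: 14800950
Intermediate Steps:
I(p, Z) = p*(-616 - p) + Z²*(-9 + p) (I(p, Z) = p*(-616 - p) + ((-9 + p)*Z)*Z = p*(-616 - p) + (Z*(-9 + p))*Z = p*(-616 - p) + Z²*(-9 + p))
I(204, -197)*(2*1) = (-1*204² - 616*204 - 9*(-197)² + 204*(-197)²)*(2*1) = (-1*41616 - 125664 - 9*38809 + 204*38809)*2 = (-41616 - 125664 - 349281 + 7917036)*2 = 7400475*2 = 14800950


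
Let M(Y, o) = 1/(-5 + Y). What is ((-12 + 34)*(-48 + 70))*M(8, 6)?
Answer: 484/3 ≈ 161.33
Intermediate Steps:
((-12 + 34)*(-48 + 70))*M(8, 6) = ((-12 + 34)*(-48 + 70))/(-5 + 8) = (22*22)/3 = 484*(⅓) = 484/3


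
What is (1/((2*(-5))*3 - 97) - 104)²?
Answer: 174477681/16129 ≈ 10818.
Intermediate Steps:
(1/((2*(-5))*3 - 97) - 104)² = (1/(-10*3 - 97) - 104)² = (1/(-30 - 97) - 104)² = (1/(-127) - 104)² = (-1/127 - 104)² = (-13209/127)² = 174477681/16129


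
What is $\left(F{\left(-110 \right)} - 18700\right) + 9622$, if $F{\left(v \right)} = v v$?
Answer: $3022$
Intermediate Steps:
$F{\left(v \right)} = v^{2}$
$\left(F{\left(-110 \right)} - 18700\right) + 9622 = \left(\left(-110\right)^{2} - 18700\right) + 9622 = \left(12100 - 18700\right) + 9622 = -6600 + 9622 = 3022$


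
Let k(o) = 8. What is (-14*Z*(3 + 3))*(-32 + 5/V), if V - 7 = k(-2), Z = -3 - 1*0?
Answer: -7980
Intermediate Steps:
Z = -3 (Z = -3 + 0 = -3)
V = 15 (V = 7 + 8 = 15)
(-14*Z*(3 + 3))*(-32 + 5/V) = (-(-42)*(3 + 3))*(-32 + 5/15) = (-(-42)*6)*(-32 + 5*(1/15)) = (-14*(-18))*(-32 + ⅓) = 252*(-95/3) = -7980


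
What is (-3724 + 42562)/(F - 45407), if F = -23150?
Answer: -38838/68557 ≈ -0.56651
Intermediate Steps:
(-3724 + 42562)/(F - 45407) = (-3724 + 42562)/(-23150 - 45407) = 38838/(-68557) = 38838*(-1/68557) = -38838/68557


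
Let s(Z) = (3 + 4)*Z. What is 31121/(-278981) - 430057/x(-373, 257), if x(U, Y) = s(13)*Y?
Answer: -120705558744/6524528647 ≈ -18.500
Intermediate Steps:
s(Z) = 7*Z
x(U, Y) = 91*Y (x(U, Y) = (7*13)*Y = 91*Y)
31121/(-278981) - 430057/x(-373, 257) = 31121/(-278981) - 430057/(91*257) = 31121*(-1/278981) - 430057/23387 = -31121/278981 - 430057*1/23387 = -31121/278981 - 430057/23387 = -120705558744/6524528647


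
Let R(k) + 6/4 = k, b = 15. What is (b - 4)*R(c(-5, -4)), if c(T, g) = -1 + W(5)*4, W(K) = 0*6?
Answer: -55/2 ≈ -27.500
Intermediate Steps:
W(K) = 0
c(T, g) = -1 (c(T, g) = -1 + 0*4 = -1 + 0 = -1)
R(k) = -3/2 + k
(b - 4)*R(c(-5, -4)) = (15 - 4)*(-3/2 - 1) = 11*(-5/2) = -55/2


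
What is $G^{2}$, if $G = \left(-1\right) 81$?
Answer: $6561$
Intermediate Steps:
$G = -81$
$G^{2} = \left(-81\right)^{2} = 6561$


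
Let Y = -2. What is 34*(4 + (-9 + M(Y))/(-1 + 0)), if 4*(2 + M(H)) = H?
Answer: 527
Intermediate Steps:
M(H) = -2 + H/4
34*(4 + (-9 + M(Y))/(-1 + 0)) = 34*(4 + (-9 + (-2 + (¼)*(-2)))/(-1 + 0)) = 34*(4 + (-9 + (-2 - ½))/(-1)) = 34*(4 + (-9 - 5/2)*(-1)) = 34*(4 - 23/2*(-1)) = 34*(4 + 23/2) = 34*(31/2) = 527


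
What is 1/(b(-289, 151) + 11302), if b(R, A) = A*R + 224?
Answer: -1/32113 ≈ -3.1140e-5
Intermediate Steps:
b(R, A) = 224 + A*R
1/(b(-289, 151) + 11302) = 1/((224 + 151*(-289)) + 11302) = 1/((224 - 43639) + 11302) = 1/(-43415 + 11302) = 1/(-32113) = -1/32113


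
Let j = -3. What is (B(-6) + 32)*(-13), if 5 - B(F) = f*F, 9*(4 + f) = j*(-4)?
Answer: -273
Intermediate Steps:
f = -8/3 (f = -4 + (-3*(-4))/9 = -4 + (⅑)*12 = -4 + 4/3 = -8/3 ≈ -2.6667)
B(F) = 5 + 8*F/3 (B(F) = 5 - (-8)*F/3 = 5 + 8*F/3)
(B(-6) + 32)*(-13) = ((5 + (8/3)*(-6)) + 32)*(-13) = ((5 - 16) + 32)*(-13) = (-11 + 32)*(-13) = 21*(-13) = -273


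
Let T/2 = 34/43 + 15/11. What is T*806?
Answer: 1642628/473 ≈ 3472.8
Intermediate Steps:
T = 2038/473 (T = 2*(34/43 + 15/11) = 2*(1019/473) = 2038/473 ≈ 4.3087)
T*806 = (2038/473)*806 = 1642628/473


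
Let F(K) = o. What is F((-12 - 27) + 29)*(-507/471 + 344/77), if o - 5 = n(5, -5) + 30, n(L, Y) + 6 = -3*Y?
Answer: 163980/1099 ≈ 149.21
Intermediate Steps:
n(L, Y) = -6 - 3*Y
o = 44 (o = 5 + ((-6 - 3*(-5)) + 30) = 5 + ((-6 + 15) + 30) = 5 + (9 + 30) = 5 + 39 = 44)
F(K) = 44
F((-12 - 27) + 29)*(-507/471 + 344/77) = 44*(-507/471 + 344/77) = 44*(-507*1/471 + 344*(1/77)) = 44*(-169/157 + 344/77) = 44*(40995/12089) = 163980/1099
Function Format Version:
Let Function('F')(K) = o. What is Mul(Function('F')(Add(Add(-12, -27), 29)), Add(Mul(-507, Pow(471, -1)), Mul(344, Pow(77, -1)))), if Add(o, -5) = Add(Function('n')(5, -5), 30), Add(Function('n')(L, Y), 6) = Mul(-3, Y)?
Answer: Rational(163980, 1099) ≈ 149.21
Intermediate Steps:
Function('n')(L, Y) = Add(-6, Mul(-3, Y))
o = 44 (o = Add(5, Add(Add(-6, Mul(-3, -5)), 30)) = Add(5, Add(Add(-6, 15), 30)) = Add(5, Add(9, 30)) = Add(5, 39) = 44)
Function('F')(K) = 44
Mul(Function('F')(Add(Add(-12, -27), 29)), Add(Mul(-507, Pow(471, -1)), Mul(344, Pow(77, -1)))) = Mul(44, Add(Mul(-507, Pow(471, -1)), Mul(344, Pow(77, -1)))) = Mul(44, Add(Mul(-507, Rational(1, 471)), Mul(344, Rational(1, 77)))) = Mul(44, Add(Rational(-169, 157), Rational(344, 77))) = Mul(44, Rational(40995, 12089)) = Rational(163980, 1099)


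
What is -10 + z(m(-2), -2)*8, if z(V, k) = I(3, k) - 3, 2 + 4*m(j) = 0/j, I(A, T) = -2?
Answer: -50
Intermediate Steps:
m(j) = -½ (m(j) = -½ + (0/j)/4 = -½ + (¼)*0 = -½ + 0 = -½)
z(V, k) = -5 (z(V, k) = -2 - 3 = -5)
-10 + z(m(-2), -2)*8 = -10 - 5*8 = -10 - 40 = -50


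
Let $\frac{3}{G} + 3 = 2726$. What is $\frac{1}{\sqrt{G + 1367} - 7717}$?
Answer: $- \frac{21013391}{162156616003} - \frac{2 \sqrt{2533985678}}{162156616003} \approx -0.00013021$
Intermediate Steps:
$G = \frac{3}{2723}$ ($G = \frac{3}{-3 + 2726} = \frac{3}{2723} \approx 0.0011017$)
$\frac{1}{\sqrt{G + 1367} - 7717} = \frac{1}{\sqrt{\frac{3}{2723} + 1367} - 7717} = \frac{1}{\sqrt{\frac{3722344}{2723}} - 7717} = \frac{1}{\frac{2 \sqrt{2533985678}}{2723} - 7717} = \frac{1}{-7717 + \frac{2 \sqrt{2533985678}}{2723}}$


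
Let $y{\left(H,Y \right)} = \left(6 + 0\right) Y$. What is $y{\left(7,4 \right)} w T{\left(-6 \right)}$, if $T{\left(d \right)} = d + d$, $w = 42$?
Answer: $-12096$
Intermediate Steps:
$y{\left(H,Y \right)} = 6 Y$
$T{\left(d \right)} = 2 d$
$y{\left(7,4 \right)} w T{\left(-6 \right)} = 6 \cdot 4 \cdot 42 \cdot 2 \left(-6\right) = 24 \cdot 42 \left(-12\right) = 1008 \left(-12\right) = -12096$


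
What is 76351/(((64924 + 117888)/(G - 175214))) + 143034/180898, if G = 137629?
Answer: -259544109882611/16535162588 ≈ -15697.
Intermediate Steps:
76351/(((64924 + 117888)/(G - 175214))) + 143034/180898 = 76351/(((64924 + 117888)/(137629 - 175214))) + 143034/180898 = 76351/((182812/(-37585))) + 143034*(1/180898) = 76351/((182812*(-1/37585))) + 71517/90449 = 76351/(-182812/37585) + 71517/90449 = 76351*(-37585/182812) + 71517/90449 = -2869652335/182812 + 71517/90449 = -259544109882611/16535162588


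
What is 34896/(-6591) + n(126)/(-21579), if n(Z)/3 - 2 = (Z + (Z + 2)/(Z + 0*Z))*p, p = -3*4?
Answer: -1686819194/331863441 ≈ -5.0829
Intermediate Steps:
p = -12
n(Z) = 6 - 36*Z - 36*(2 + Z)/Z (n(Z) = 6 + 3*((Z + (Z + 2)/(Z + 0*Z))*(-12)) = 6 + 3*((Z + (2 + Z)/(Z + 0))*(-12)) = 6 + 3*((Z + (2 + Z)/Z)*(-12)) = 6 + 3*(-12*Z - 12*(2 + Z)/Z) = 6 + (-36*Z - 36*(2 + Z)/Z) = 6 - 36*Z - 36*(2 + Z)/Z)
34896/(-6591) + n(126)/(-21579) = 34896/(-6591) + (-30 - 72/126 - 36*126)/(-21579) = 34896*(-1/6591) + (-30 - 72*1/126 - 4536)*(-1/21579) = -11632/2197 + (-30 - 4/7 - 4536)*(-1/21579) = -11632/2197 - 31966/7*(-1/21579) = -11632/2197 + 31966/151053 = -1686819194/331863441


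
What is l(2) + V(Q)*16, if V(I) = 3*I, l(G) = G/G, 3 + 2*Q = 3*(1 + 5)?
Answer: 361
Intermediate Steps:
Q = 15/2 (Q = -3/2 + (3*(1 + 5))/2 = -3/2 + (3*6)/2 = -3/2 + (1/2)*18 = -3/2 + 9 = 15/2 ≈ 7.5000)
l(G) = 1
l(2) + V(Q)*16 = 1 + (3*(15/2))*16 = 1 + (45/2)*16 = 1 + 360 = 361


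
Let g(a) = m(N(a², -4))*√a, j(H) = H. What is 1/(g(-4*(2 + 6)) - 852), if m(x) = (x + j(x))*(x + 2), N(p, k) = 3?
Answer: -71/62892 - 5*I*√2/31446 ≈ -0.0011289 - 0.00022486*I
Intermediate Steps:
m(x) = 2*x*(2 + x) (m(x) = (x + x)*(x + 2) = (2*x)*(2 + x) = 2*x*(2 + x))
g(a) = 30*√a (g(a) = (2*3*(2 + 3))*√a = (2*3*5)*√a = 30*√a)
1/(g(-4*(2 + 6)) - 852) = 1/(30*√(-4*(2 + 6)) - 852) = 1/(30*√(-4*8) - 852) = 1/(30*√(-32) - 852) = 1/(30*(4*I*√2) - 852) = 1/(120*I*√2 - 852) = 1/(-852 + 120*I*√2)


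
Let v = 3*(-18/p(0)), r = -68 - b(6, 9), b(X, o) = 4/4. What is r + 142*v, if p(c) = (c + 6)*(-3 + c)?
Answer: 357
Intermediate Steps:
b(X, o) = 1 (b(X, o) = 4*(¼) = 1)
p(c) = (-3 + c)*(6 + c) (p(c) = (6 + c)*(-3 + c) = (-3 + c)*(6 + c))
r = -69 (r = -68 - 1*1 = -68 - 1 = -69)
v = 3 (v = 3*(-18/(-18 + 0² + 3*0)) = 3*(-18/(-18 + 0 + 0)) = 3*(-18/(-18)) = 3*(-18*(-1/18)) = 3*1 = 3)
r + 142*v = -69 + 142*3 = -69 + 426 = 357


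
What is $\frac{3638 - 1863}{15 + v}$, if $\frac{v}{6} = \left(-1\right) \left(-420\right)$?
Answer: $\frac{355}{507} \approx 0.7002$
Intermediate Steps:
$v = 2520$ ($v = 6 \left(\left(-1\right) \left(-420\right)\right) = 6 \cdot 420 = 2520$)
$\frac{3638 - 1863}{15 + v} = \frac{3638 - 1863}{15 + 2520} = \frac{1775}{2535} = 1775 \cdot \frac{1}{2535} = \frac{355}{507}$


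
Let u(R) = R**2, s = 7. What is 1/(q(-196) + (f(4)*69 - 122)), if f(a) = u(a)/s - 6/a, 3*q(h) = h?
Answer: -42/5591 ≈ -0.0075121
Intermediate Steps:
q(h) = h/3
f(a) = -6/a + a**2/7 (f(a) = a**2/7 - 6/a = -6/a + a**2/7)
1/(q(-196) + (f(4)*69 - 122)) = 1/((1/3)*(-196) + (((1/7)*(-42 + 4**3)/4)*69 - 122)) = 1/(-196/3 + (((1/7)*(1/4)*(-42 + 64))*69 - 122)) = 1/(-196/3 + (((1/7)*(1/4)*22)*69 - 122)) = 1/(-196/3 + ((11/14)*69 - 122)) = 1/(-196/3 + (759/14 - 122)) = 1/(-196/3 - 949/14) = 1/(-5591/42) = -42/5591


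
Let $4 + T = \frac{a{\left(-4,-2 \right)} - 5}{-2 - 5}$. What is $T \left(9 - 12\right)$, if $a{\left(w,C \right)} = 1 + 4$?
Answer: $12$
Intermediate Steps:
$a{\left(w,C \right)} = 5$
$T = -4$ ($T = -4 + \frac{5 - 5}{-2 - 5} = -4 + \frac{0}{-7} = -4 + 0 \left(- \frac{1}{7}\right) = -4 + 0 = -4$)
$T \left(9 - 12\right) = - 4 \left(9 - 12\right) = \left(-4\right) \left(-3\right) = 12$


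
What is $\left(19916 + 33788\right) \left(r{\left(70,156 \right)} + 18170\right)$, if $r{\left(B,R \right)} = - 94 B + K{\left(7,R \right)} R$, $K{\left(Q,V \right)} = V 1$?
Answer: $1929369904$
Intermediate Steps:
$K{\left(Q,V \right)} = V$
$r{\left(B,R \right)} = R^{2} - 94 B$ ($r{\left(B,R \right)} = - 94 B + R R = - 94 B + R^{2} = R^{2} - 94 B$)
$\left(19916 + 33788\right) \left(r{\left(70,156 \right)} + 18170\right) = \left(19916 + 33788\right) \left(\left(156^{2} - 6580\right) + 18170\right) = 53704 \left(\left(24336 - 6580\right) + 18170\right) = 53704 \left(17756 + 18170\right) = 53704 \cdot 35926 = 1929369904$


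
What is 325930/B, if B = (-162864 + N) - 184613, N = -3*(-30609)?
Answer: -32593/25565 ≈ -1.2749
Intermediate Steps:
N = 91827
B = -255650 (B = (-162864 + 91827) - 184613 = -71037 - 184613 = -255650)
325930/B = 325930/(-255650) = 325930*(-1/255650) = -32593/25565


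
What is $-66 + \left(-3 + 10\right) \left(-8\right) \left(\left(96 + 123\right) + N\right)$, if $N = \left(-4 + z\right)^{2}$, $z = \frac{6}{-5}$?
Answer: $- \frac{346106}{25} \approx -13844.0$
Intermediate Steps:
$z = - \frac{6}{5}$ ($z = 6 \left(- \frac{1}{5}\right) = - \frac{6}{5} \approx -1.2$)
$N = \frac{676}{25}$ ($N = \left(-4 - \frac{6}{5}\right)^{2} = \left(- \frac{26}{5}\right)^{2} = \frac{676}{25} \approx 27.04$)
$-66 + \left(-3 + 10\right) \left(-8\right) \left(\left(96 + 123\right) + N\right) = -66 + \left(-3 + 10\right) \left(-8\right) \left(\left(96 + 123\right) + \frac{676}{25}\right) = -66 + 7 \left(-8\right) \left(219 + \frac{676}{25}\right) = -66 - \frac{344456}{25} = - \frac{346106}{25}$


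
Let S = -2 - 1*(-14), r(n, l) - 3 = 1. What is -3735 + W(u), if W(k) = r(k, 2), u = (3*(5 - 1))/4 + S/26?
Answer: -3731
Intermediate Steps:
r(n, l) = 4 (r(n, l) = 3 + 1 = 4)
S = 12 (S = -2 + 14 = 12)
u = 45/13 (u = (3*(5 - 1))/4 + 12/26 = (3*4)*(¼) + 12*(1/26) = 12*(¼) + 6/13 = 3 + 6/13 = 45/13 ≈ 3.4615)
W(k) = 4
-3735 + W(u) = -3735 + 4 = -3731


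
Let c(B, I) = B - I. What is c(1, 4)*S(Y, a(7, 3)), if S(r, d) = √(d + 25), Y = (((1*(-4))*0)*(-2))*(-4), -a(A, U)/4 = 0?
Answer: -15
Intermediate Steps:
a(A, U) = 0 (a(A, U) = -4*0 = 0)
Y = 0 (Y = (-4*0*(-2))*(-4) = (0*(-2))*(-4) = 0*(-4) = 0)
S(r, d) = √(25 + d)
c(1, 4)*S(Y, a(7, 3)) = (1 - 1*4)*√(25 + 0) = (1 - 4)*√25 = -3*5 = -15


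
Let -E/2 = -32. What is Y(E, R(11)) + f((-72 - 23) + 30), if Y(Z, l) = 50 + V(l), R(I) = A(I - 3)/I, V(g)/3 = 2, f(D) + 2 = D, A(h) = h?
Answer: -11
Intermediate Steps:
f(D) = -2 + D
V(g) = 6 (V(g) = 3*2 = 6)
R(I) = (-3 + I)/I (R(I) = (I - 3)/I = (-3 + I)/I)
E = 64 (E = -2*(-32) = 64)
Y(Z, l) = 56 (Y(Z, l) = 50 + 6 = 56)
Y(E, R(11)) + f((-72 - 23) + 30) = 56 + (-2 + ((-72 - 23) + 30)) = 56 + (-2 + (-95 + 30)) = 56 + (-2 - 65) = 56 - 67 = -11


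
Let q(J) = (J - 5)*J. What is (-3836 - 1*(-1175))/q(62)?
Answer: -887/1178 ≈ -0.75297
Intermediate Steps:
q(J) = J*(-5 + J) (q(J) = (-5 + J)*J = J*(-5 + J))
(-3836 - 1*(-1175))/q(62) = (-3836 - 1*(-1175))/((62*(-5 + 62))) = (-3836 + 1175)/((62*57)) = -2661/3534 = -2661*1/3534 = -887/1178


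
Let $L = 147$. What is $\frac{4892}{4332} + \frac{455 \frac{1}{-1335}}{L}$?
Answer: $\frac{2281094}{2024127} \approx 1.127$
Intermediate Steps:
$\frac{4892}{4332} + \frac{455 \frac{1}{-1335}}{L} = \frac{4892}{4332} + \frac{455 \frac{1}{-1335}}{147} = 4892 \cdot \frac{1}{4332} + 455 \left(- \frac{1}{1335}\right) \frac{1}{147} = \frac{1223}{1083} - \frac{13}{5607} = \frac{2281094}{2024127}$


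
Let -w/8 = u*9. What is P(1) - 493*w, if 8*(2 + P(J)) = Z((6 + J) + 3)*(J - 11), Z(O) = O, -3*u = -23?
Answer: 544243/2 ≈ 2.7212e+5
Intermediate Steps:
u = 23/3 (u = -1/3*(-23) = 23/3 ≈ 7.6667)
w = -552 (w = -184*9/3 = -8*69 = -552)
P(J) = -2 + (-11 + J)*(9 + J)/8 (P(J) = -2 + (((6 + J) + 3)*(J - 11))/8 = -2 + ((9 + J)*(-11 + J))/8 = -2 + ((-11 + J)*(9 + J))/8 = -2 + (-11 + J)*(9 + J)/8)
P(1) - 493*w = (-115/8 - 1/4*1 + (1/8)*1**2) - 493*(-552) = (-115/8 - 1/4 + (1/8)*1) + 272136 = (-115/8 - 1/4 + 1/8) + 272136 = -29/2 + 272136 = 544243/2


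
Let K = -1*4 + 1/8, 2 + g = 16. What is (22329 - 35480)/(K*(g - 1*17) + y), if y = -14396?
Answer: 105208/115075 ≈ 0.91426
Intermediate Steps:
g = 14 (g = -2 + 16 = 14)
K = -31/8 (K = -4 + 1/8 = -31/8 ≈ -3.8750)
(22329 - 35480)/(K*(g - 1*17) + y) = (22329 - 35480)/(-31*(14 - 1*17)/8 - 14396) = -13151/(-31*(14 - 17)/8 - 14396) = -13151/(-31/8*(-3) - 14396) = -13151/(93/8 - 14396) = -13151/(-115075/8) = -13151*(-8/115075) = 105208/115075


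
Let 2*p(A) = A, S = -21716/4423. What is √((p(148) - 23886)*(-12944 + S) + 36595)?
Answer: 47*√2730981655187/4423 ≈ 17561.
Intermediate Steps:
S = -21716/4423 (S = -21716*1/4423 = -21716/4423 ≈ -4.9098)
p(A) = A/2
√((p(148) - 23886)*(-12944 + S) + 36595) = √(((½)*148 - 23886)*(-12944 - 21716/4423) + 36595) = √((74 - 23886)*(-57273028/4423) + 36595) = √(-23812*(-57273028/4423) + 36595) = √(1363785342736/4423 + 36595) = √(1363947202421/4423) = 47*√2730981655187/4423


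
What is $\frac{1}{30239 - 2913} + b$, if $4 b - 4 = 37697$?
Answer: $\frac{515108765}{54652} \approx 9425.3$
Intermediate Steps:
$b = \frac{37701}{4}$ ($b = 1 + \frac{1}{4} \cdot 37697 = 1 + \frac{37697}{4} = \frac{37701}{4} \approx 9425.3$)
$\frac{1}{30239 - 2913} + b = \frac{1}{30239 - 2913} + \frac{37701}{4} = \frac{1}{27326} + \frac{37701}{4} = \frac{515108765}{54652}$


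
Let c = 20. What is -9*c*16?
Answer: -2880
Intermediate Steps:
-9*c*16 = -9*20*16 = -180*16 = -2880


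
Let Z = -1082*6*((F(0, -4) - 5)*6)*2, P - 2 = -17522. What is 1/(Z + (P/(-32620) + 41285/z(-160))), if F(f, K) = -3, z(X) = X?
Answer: 52192/32514285409 ≈ 1.6052e-6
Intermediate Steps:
P = -17520 (P = 2 - 17522 = -17520)
Z = 623232 (Z = -1082*6*((-3 - 5)*6)*2 = -1082*6*(-8*6)*2 = -1082*6*(-48)*2 = -(-311616)*2 = -1082*(-576) = 623232)
1/(Z + (P/(-32620) + 41285/z(-160))) = 1/(623232 + (-17520/(-32620) + 41285/(-160))) = 1/(623232 + (-17520*(-1/32620) + 41285*(-1/160))) = 1/(623232 + (876/1631 - 8257/32)) = 1/(623232 - 13439135/52192) = 1/(32514285409/52192) = 52192/32514285409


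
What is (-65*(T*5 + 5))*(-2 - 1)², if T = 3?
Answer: -11700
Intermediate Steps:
(-65*(T*5 + 5))*(-2 - 1)² = (-65*(3*5 + 5))*(-2 - 1)² = -65*(15 + 5)*(-3)² = -65*20*9 = -1300*9 = -11700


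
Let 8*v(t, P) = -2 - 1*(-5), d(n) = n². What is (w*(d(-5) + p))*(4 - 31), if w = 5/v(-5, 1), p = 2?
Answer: -9720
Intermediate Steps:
v(t, P) = 3/8 (v(t, P) = (-2 - 1*(-5))/8 = (-2 + 5)/8 = (⅛)*3 = 3/8)
w = 40/3 (w = 5/(3/8) = 5*(8/3) = 40/3 ≈ 13.333)
(w*(d(-5) + p))*(4 - 31) = (40*((-5)² + 2)/3)*(4 - 31) = (40*(25 + 2)/3)*(-27) = ((40/3)*27)*(-27) = 360*(-27) = -9720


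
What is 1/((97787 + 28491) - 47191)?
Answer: 1/79087 ≈ 1.2644e-5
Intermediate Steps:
1/((97787 + 28491) - 47191) = 1/(126278 - 47191) = 1/79087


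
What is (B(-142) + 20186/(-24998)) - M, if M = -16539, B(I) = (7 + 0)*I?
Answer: 194286862/12499 ≈ 15544.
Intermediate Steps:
B(I) = 7*I
(B(-142) + 20186/(-24998)) - M = (7*(-142) + 20186/(-24998)) - 1*(-16539) = (-994 + 20186*(-1/24998)) + 16539 = (-994 - 10093/12499) + 16539 = -12434099/12499 + 16539 = 194286862/12499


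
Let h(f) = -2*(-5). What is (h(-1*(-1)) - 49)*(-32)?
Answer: 1248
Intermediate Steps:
h(f) = 10
(h(-1*(-1)) - 49)*(-32) = (10 - 49)*(-32) = -39*(-32) = 1248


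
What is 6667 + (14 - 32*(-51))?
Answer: 8313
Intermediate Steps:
6667 + (14 - 32*(-51)) = 6667 + (14 + 1632) = 6667 + 1646 = 8313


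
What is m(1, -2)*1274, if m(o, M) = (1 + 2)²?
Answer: 11466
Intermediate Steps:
m(o, M) = 9 (m(o, M) = 3² = 9)
m(1, -2)*1274 = 9*1274 = 11466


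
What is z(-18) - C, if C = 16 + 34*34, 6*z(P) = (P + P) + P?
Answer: -1181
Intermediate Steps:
z(P) = P/2 (z(P) = ((P + P) + P)/6 = (2*P + P)/6 = (3*P)/6 = P/2)
C = 1172 (C = 16 + 1156 = 1172)
z(-18) - C = (1/2)*(-18) - 1*1172 = -9 - 1172 = -1181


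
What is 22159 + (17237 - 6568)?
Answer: 32828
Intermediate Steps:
22159 + (17237 - 6568) = 22159 + 10669 = 32828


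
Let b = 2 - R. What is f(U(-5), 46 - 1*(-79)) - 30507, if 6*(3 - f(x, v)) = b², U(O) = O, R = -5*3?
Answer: -183313/6 ≈ -30552.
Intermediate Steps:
R = -15
b = 17 (b = 2 - 1*(-15) = 2 + 15 = 17)
f(x, v) = -271/6 (f(x, v) = 3 - ⅙*17² = 3 - ⅙*289 = 3 - 289/6 = -271/6)
f(U(-5), 46 - 1*(-79)) - 30507 = -271/6 - 30507 = -183313/6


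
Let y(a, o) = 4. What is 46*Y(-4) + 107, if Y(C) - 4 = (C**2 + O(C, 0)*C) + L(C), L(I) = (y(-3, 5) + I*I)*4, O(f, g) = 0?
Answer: 4707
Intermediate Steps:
L(I) = 16 + 4*I**2 (L(I) = (4 + I*I)*4 = (4 + I**2)*4 = 16 + 4*I**2)
Y(C) = 20 + 5*C**2 (Y(C) = 4 + ((C**2 + 0*C) + (16 + 4*C**2)) = 4 + ((C**2 + 0) + (16 + 4*C**2)) = 4 + (C**2 + (16 + 4*C**2)) = 4 + (16 + 5*C**2) = 20 + 5*C**2)
46*Y(-4) + 107 = 46*(20 + 5*(-4)**2) + 107 = 46*(20 + 5*16) + 107 = 46*(20 + 80) + 107 = 46*100 + 107 = 4600 + 107 = 4707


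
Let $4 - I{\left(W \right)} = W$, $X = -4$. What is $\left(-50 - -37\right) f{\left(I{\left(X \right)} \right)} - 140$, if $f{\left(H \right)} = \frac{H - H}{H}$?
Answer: $-140$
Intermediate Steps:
$I{\left(W \right)} = 4 - W$
$f{\left(H \right)} = 0$ ($f{\left(H \right)} = \frac{0}{H} = 0$)
$\left(-50 - -37\right) f{\left(I{\left(X \right)} \right)} - 140 = \left(-50 - -37\right) 0 - 140 = \left(-50 + 37\right) 0 - 140 = \left(-13\right) 0 - 140 = 0 - 140 = -140$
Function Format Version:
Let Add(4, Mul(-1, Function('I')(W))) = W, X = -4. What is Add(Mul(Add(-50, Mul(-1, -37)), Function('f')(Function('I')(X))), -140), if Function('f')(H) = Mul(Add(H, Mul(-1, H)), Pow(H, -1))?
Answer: -140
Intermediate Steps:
Function('I')(W) = Add(4, Mul(-1, W))
Function('f')(H) = 0 (Function('f')(H) = Mul(0, Pow(H, -1)) = 0)
Add(Mul(Add(-50, Mul(-1, -37)), Function('f')(Function('I')(X))), -140) = Add(Mul(Add(-50, Mul(-1, -37)), 0), -140) = Add(Mul(Add(-50, 37), 0), -140) = Add(Mul(-13, 0), -140) = Add(0, -140) = -140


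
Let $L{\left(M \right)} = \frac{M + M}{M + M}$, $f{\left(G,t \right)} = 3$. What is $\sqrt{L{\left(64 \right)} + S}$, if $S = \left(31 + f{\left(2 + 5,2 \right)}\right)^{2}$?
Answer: $\sqrt{1157} \approx 34.015$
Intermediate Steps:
$L{\left(M \right)} = 1$ ($L{\left(M \right)} = \frac{2 M}{2 M} = 2 M \frac{1}{2 M} = 1$)
$S = 1156$ ($S = \left(31 + 3\right)^{2} = 34^{2} = 1156$)
$\sqrt{L{\left(64 \right)} + S} = \sqrt{1 + 1156} = \sqrt{1157}$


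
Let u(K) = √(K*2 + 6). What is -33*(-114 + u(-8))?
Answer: 3762 - 33*I*√10 ≈ 3762.0 - 104.36*I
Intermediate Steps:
u(K) = √(6 + 2*K) (u(K) = √(2*K + 6) = √(6 + 2*K))
-33*(-114 + u(-8)) = -33*(-114 + √(6 + 2*(-8))) = -33*(-114 + √(6 - 16)) = -33*(-114 + √(-10)) = -33*(-114 + I*√10) = 3762 - 33*I*√10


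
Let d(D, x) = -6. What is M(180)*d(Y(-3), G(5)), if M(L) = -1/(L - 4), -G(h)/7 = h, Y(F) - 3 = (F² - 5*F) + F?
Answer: 3/88 ≈ 0.034091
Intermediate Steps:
Y(F) = 3 + F² - 4*F (Y(F) = 3 + ((F² - 5*F) + F) = 3 + (F² - 4*F) = 3 + F² - 4*F)
G(h) = -7*h
M(L) = -1/(-4 + L)
M(180)*d(Y(-3), G(5)) = -1/(-4 + 180)*(-6) = -1/176*(-6) = 3/88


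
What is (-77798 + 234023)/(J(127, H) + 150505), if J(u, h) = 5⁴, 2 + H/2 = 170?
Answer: 31245/30226 ≈ 1.0337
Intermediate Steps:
H = 336 (H = -4 + 2*170 = -4 + 340 = 336)
J(u, h) = 625
(-77798 + 234023)/(J(127, H) + 150505) = (-77798 + 234023)/(625 + 150505) = 156225/151130 = 156225*(1/151130) = 31245/30226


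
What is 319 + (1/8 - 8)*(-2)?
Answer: 1339/4 ≈ 334.75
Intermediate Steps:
319 + (1/8 - 8)*(-2) = 319 + (⅛ - 8)*(-2) = 319 - 63/8*(-2) = 319 + 63/4 = 1339/4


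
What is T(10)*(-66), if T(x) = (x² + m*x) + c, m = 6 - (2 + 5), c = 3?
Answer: -6138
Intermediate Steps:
m = -1 (m = 6 - 1*7 = 6 - 7 = -1)
T(x) = 3 + x² - x (T(x) = (x² - x) + 3 = 3 + x² - x)
T(10)*(-66) = (3 + 10² - 1*10)*(-66) = (3 + 100 - 10)*(-66) = 93*(-66) = -6138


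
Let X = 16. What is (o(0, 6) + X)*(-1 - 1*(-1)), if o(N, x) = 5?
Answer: 0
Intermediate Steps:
(o(0, 6) + X)*(-1 - 1*(-1)) = (5 + 16)*(-1 - 1*(-1)) = 21*(-1 + 1) = 21*0 = 0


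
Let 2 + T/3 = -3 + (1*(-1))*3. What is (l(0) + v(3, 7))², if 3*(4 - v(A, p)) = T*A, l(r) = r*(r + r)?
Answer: 784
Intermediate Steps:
l(r) = 2*r² (l(r) = r*(2*r) = 2*r²)
T = -24 (T = -6 + 3*(-3 + (1*(-1))*3) = -6 + 3*(-3 - 1*3) = -6 + 3*(-3 - 3) = -6 + 3*(-6) = -6 - 18 = -24)
v(A, p) = 4 + 8*A (v(A, p) = 4 - (-8)*A = 4 + 8*A)
(l(0) + v(3, 7))² = (2*0² + (4 + 8*3))² = (2*0 + (4 + 24))² = (0 + 28)² = 28² = 784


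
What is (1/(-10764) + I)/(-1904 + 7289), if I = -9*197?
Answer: -19084573/57964140 ≈ -0.32925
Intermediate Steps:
I = -1773
(1/(-10764) + I)/(-1904 + 7289) = (1/(-10764) - 1773)/(-1904 + 7289) = (-1/10764 - 1773)/5385 = -19084573/10764*1/5385 = -19084573/57964140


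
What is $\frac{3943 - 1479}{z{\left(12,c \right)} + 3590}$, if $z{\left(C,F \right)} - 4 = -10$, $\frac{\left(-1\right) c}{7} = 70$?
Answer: $\frac{11}{16} \approx 0.6875$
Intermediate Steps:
$c = -490$ ($c = \left(-7\right) 70 = -490$)
$z{\left(C,F \right)} = -6$ ($z{\left(C,F \right)} = 4 - 10 = -6$)
$\frac{3943 - 1479}{z{\left(12,c \right)} + 3590} = \frac{3943 - 1479}{-6 + 3590} = \frac{2464}{3584} = 2464 \cdot \frac{1}{3584} = \frac{11}{16}$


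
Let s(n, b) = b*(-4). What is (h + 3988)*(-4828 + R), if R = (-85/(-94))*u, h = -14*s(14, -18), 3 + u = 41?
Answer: -671396980/47 ≈ -1.4285e+7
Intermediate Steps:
u = 38 (u = -3 + 41 = 38)
s(n, b) = -4*b
h = -1008 (h = -(-56)*(-18) = -14*72 = -1008)
R = 1615/47 (R = -85/(-94)*38 = -85*(-1/94)*38 = (85/94)*38 = 1615/47 ≈ 34.362)
(h + 3988)*(-4828 + R) = (-1008 + 3988)*(-4828 + 1615/47) = 2980*(-225301/47) = -671396980/47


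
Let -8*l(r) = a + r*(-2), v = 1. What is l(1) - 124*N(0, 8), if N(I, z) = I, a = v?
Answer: 1/8 ≈ 0.12500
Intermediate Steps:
a = 1
l(r) = -1/8 + r/4 (l(r) = -(1 + r*(-2))/8 = -(1 - 2*r)/8 = -1/8 + r/4)
l(1) - 124*N(0, 8) = (-1/8 + (1/4)*1) - 124*0 = (-1/8 + 1/4) + 0 = 1/8 + 0 = 1/8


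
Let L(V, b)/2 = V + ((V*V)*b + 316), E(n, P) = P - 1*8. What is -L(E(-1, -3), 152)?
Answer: -37394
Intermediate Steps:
E(n, P) = -8 + P (E(n, P) = P - 8 = -8 + P)
L(V, b) = 632 + 2*V + 2*b*V² (L(V, b) = 2*(V + ((V*V)*b + 316)) = 2*(V + (V²*b + 316)) = 2*(V + (b*V² + 316)) = 2*(V + (316 + b*V²)) = 2*(316 + V + b*V²) = 632 + 2*V + 2*b*V²)
-L(E(-1, -3), 152) = -(632 + 2*(-8 - 3) + 2*152*(-8 - 3)²) = -(632 + 2*(-11) + 2*152*(-11)²) = -(632 - 22 + 2*152*121) = -(632 - 22 + 36784) = -1*37394 = -37394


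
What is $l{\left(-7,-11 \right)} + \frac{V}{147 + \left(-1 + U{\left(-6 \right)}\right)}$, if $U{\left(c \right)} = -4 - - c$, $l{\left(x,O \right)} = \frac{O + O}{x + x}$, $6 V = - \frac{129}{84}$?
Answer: $\frac{5123}{3264} \approx 1.5695$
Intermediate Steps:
$V = - \frac{43}{168}$ ($V = \frac{\left(-129\right) \frac{1}{84}}{6} = \frac{1}{6} \left(- \frac{43}{28}\right) = - \frac{43}{168} \approx -0.25595$)
$l{\left(x,O \right)} = \frac{O}{x}$ ($l{\left(x,O \right)} = \frac{2 O}{2 x} = 2 O \frac{1}{2 x} = \frac{O}{x}$)
$U{\left(c \right)} = -4 + c$
$l{\left(-7,-11 \right)} + \frac{V}{147 + \left(-1 + U{\left(-6 \right)}\right)} = - \frac{11}{-7} - \frac{43}{168 \left(147 - 11\right)} = \left(-11\right) \left(- \frac{1}{7}\right) - \frac{43}{168 \left(147 - 11\right)} = \frac{11}{7} - \frac{43}{168 \left(147 - 11\right)} = \frac{11}{7} - \frac{43}{168 \cdot 136} = \frac{11}{7} - \frac{43}{22848} = \frac{5123}{3264}$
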